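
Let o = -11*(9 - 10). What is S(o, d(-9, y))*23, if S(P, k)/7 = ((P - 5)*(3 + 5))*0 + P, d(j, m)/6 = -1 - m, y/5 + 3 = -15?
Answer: 1771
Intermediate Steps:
y = -90 (y = -15 + 5*(-15) = -15 - 75 = -90)
d(j, m) = -6 - 6*m (d(j, m) = 6*(-1 - m) = -6 - 6*m)
o = 11 (o = -11*(-1) = 11)
S(P, k) = 7*P (S(P, k) = 7*(((P - 5)*(3 + 5))*0 + P) = 7*(((-5 + P)*8)*0 + P) = 7*((-40 + 8*P)*0 + P) = 7*(0 + P) = 7*P)
S(o, d(-9, y))*23 = (7*11)*23 = 77*23 = 1771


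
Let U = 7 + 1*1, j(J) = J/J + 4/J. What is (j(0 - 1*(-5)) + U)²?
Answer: 2401/25 ≈ 96.040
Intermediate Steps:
j(J) = 1 + 4/J
U = 8 (U = 7 + 1 = 8)
(j(0 - 1*(-5)) + U)² = ((4 + (0 - 1*(-5)))/(0 - 1*(-5)) + 8)² = ((4 + (0 + 5))/(0 + 5) + 8)² = ((4 + 5)/5 + 8)² = ((⅕)*9 + 8)² = (9/5 + 8)² = (49/5)² = 2401/25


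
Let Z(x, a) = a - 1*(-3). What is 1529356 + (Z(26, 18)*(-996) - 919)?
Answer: 1507521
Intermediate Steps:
Z(x, a) = 3 + a (Z(x, a) = a + 3 = 3 + a)
1529356 + (Z(26, 18)*(-996) - 919) = 1529356 + ((3 + 18)*(-996) - 919) = 1529356 + (21*(-996) - 919) = 1529356 + (-20916 - 919) = 1529356 - 21835 = 1507521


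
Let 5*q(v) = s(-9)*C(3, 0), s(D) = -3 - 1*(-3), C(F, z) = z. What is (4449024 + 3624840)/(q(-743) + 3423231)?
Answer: 897096/380359 ≈ 2.3586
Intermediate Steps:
s(D) = 0 (s(D) = -3 + 3 = 0)
q(v) = 0 (q(v) = (0*0)/5 = (⅕)*0 = 0)
(4449024 + 3624840)/(q(-743) + 3423231) = (4449024 + 3624840)/(0 + 3423231) = 8073864/3423231 = 8073864*(1/3423231) = 897096/380359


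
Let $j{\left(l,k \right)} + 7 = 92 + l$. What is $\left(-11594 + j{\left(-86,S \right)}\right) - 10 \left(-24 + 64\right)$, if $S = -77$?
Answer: $-11995$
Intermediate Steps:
$j{\left(l,k \right)} = 85 + l$ ($j{\left(l,k \right)} = -7 + \left(92 + l\right) = 85 + l$)
$\left(-11594 + j{\left(-86,S \right)}\right) - 10 \left(-24 + 64\right) = \left(-11594 + \left(85 - 86\right)\right) - 10 \left(-24 + 64\right) = \left(-11594 - 1\right) - 400 = -11595 - 400 = -11995$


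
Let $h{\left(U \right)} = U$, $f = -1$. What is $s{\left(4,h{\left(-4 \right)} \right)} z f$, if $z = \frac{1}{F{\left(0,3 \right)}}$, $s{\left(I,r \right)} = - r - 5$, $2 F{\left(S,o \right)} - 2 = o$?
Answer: $\frac{2}{5} \approx 0.4$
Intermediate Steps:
$F{\left(S,o \right)} = 1 + \frac{o}{2}$
$s{\left(I,r \right)} = -5 - r$
$z = \frac{2}{5}$ ($z = \frac{1}{1 + \frac{1}{2} \cdot 3} = \frac{1}{1 + \frac{3}{2}} = \frac{1}{\frac{5}{2}} = \frac{2}{5} \approx 0.4$)
$s{\left(4,h{\left(-4 \right)} \right)} z f = \left(-5 - -4\right) \frac{2}{5} \left(-1\right) = \left(-5 + 4\right) \frac{2}{5} \left(-1\right) = \left(-1\right) \frac{2}{5} \left(-1\right) = \left(- \frac{2}{5}\right) \left(-1\right) = \frac{2}{5}$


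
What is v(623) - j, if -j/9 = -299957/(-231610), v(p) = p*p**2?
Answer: 56004312140483/231610 ≈ 2.4180e+8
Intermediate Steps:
v(p) = p**3
j = -2699613/231610 (j = -(-2699613)/(-231610) = -(-2699613)*(-1)/231610 = -9*299957/231610 = -2699613/231610 ≈ -11.656)
v(623) - j = 623**3 - 1*(-2699613/231610) = 241804367 + 2699613/231610 = 56004312140483/231610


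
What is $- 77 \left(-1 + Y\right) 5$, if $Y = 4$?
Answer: $-1155$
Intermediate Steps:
$- 77 \left(-1 + Y\right) 5 = - 77 \left(-1 + 4\right) 5 = - 77 \cdot 3 \cdot 5 = \left(-77\right) 15 = -1155$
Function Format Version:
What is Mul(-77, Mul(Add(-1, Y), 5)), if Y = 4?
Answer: -1155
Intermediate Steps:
Mul(-77, Mul(Add(-1, Y), 5)) = Mul(-77, Mul(Add(-1, 4), 5)) = Mul(-77, Mul(3, 5)) = Mul(-77, 15) = -1155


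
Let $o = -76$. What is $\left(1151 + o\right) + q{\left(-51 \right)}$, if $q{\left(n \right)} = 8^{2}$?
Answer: $1139$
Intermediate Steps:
$q{\left(n \right)} = 64$
$\left(1151 + o\right) + q{\left(-51 \right)} = \left(1151 - 76\right) + 64 = 1075 + 64 = 1139$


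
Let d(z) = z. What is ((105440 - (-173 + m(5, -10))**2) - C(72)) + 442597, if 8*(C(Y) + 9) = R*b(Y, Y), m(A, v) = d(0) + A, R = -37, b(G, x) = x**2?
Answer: 543798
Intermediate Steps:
m(A, v) = A (m(A, v) = 0 + A = A)
C(Y) = -9 - 37*Y**2/8 (C(Y) = -9 + (-37*Y**2)/8 = -9 - 37*Y**2/8)
((105440 - (-173 + m(5, -10))**2) - C(72)) + 442597 = ((105440 - (-173 + 5)**2) - (-9 - 37/8*72**2)) + 442597 = ((105440 - 1*(-168)**2) - (-9 - 37/8*5184)) + 442597 = ((105440 - 1*28224) - (-9 - 23976)) + 442597 = ((105440 - 28224) - 1*(-23985)) + 442597 = (77216 + 23985) + 442597 = 101201 + 442597 = 543798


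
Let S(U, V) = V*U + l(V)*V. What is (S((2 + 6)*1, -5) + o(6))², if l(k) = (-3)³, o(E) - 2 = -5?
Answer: 8464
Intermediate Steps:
o(E) = -3 (o(E) = 2 - 5 = -3)
l(k) = -27
S(U, V) = -27*V + U*V (S(U, V) = V*U - 27*V = U*V - 27*V = -27*V + U*V)
(S((2 + 6)*1, -5) + o(6))² = (-5*(-27 + (2 + 6)*1) - 3)² = (-5*(-27 + 8*1) - 3)² = (-5*(-27 + 8) - 3)² = (-5*(-19) - 3)² = (95 - 3)² = 92² = 8464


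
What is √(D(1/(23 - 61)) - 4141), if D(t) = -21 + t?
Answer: 3*I*√667774/38 ≈ 64.514*I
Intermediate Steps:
√(D(1/(23 - 61)) - 4141) = √((-21 + 1/(23 - 61)) - 4141) = √((-21 + 1/(-38)) - 4141) = √((-21 - 1/38) - 4141) = √(-799/38 - 4141) = √(-158157/38) = 3*I*√667774/38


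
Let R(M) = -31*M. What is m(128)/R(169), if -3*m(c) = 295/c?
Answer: 295/2011776 ≈ 0.00014664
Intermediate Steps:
m(c) = -295/(3*c)
m(128)/R(169) = (-295/3/128)/((-31*169)) = -295/3*1/128/(-5239) = -295/384*(-1/5239) = 295/2011776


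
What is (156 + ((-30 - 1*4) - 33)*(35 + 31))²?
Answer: 18198756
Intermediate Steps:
(156 + ((-30 - 1*4) - 33)*(35 + 31))² = (156 + ((-30 - 4) - 33)*66)² = (156 + (-34 - 33)*66)² = (156 - 67*66)² = (156 - 4422)² = (-4266)² = 18198756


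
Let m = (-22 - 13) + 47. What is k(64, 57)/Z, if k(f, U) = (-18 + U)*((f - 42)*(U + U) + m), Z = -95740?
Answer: -4914/4787 ≈ -1.0265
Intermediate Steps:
m = 12 (m = -35 + 47 = 12)
k(f, U) = (-18 + U)*(12 + 2*U*(-42 + f)) (k(f, U) = (-18 + U)*((f - 42)*(U + U) + 12) = (-18 + U)*((-42 + f)*(2*U) + 12) = (-18 + U)*(2*U*(-42 + f) + 12) = (-18 + U)*(12 + 2*U*(-42 + f)))
k(64, 57)/Z = (-216 - 84*57² + 1524*57 - 36*57*64 + 2*64*57²)/(-95740) = (-216 - 84*3249 + 86868 - 131328 + 2*64*3249)*(-1/95740) = (-216 - 272916 + 86868 - 131328 + 415872)*(-1/95740) = 98280*(-1/95740) = -4914/4787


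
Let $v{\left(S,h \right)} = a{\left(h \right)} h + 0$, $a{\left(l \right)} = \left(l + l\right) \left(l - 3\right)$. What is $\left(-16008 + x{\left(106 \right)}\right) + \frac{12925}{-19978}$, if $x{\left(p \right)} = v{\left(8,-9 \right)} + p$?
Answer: $- \frac{356540313}{19978} \approx -17847.0$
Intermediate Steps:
$a{\left(l \right)} = 2 l \left(-3 + l\right)$
$v{\left(S,h \right)} = 2 h^{2} \left(-3 + h\right)$ ($v{\left(S,h \right)} = 2 h \left(-3 + h\right) h + 0 = 2 h^{2} \left(-3 + h\right) + 0 = 2 h^{2} \left(-3 + h\right)$)
$x{\left(p \right)} = -1944 + p$ ($x{\left(p \right)} = 2 \left(-9\right)^{2} \left(-3 - 9\right) + p = 2 \cdot 81 \left(-12\right) + p = -1944 + p$)
$\left(-16008 + x{\left(106 \right)}\right) + \frac{12925}{-19978} = \left(-16008 + \left(-1944 + 106\right)\right) + \frac{12925}{-19978} = \left(-16008 - 1838\right) + 12925 \left(- \frac{1}{19978}\right) = -17846 - \frac{12925}{19978} = - \frac{356540313}{19978}$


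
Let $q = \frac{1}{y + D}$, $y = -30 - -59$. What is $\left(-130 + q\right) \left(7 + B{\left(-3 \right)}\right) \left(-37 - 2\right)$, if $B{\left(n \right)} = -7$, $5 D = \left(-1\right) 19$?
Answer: $0$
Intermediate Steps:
$D = - \frac{19}{5}$ ($D = \frac{\left(-1\right) 19}{5} = \frac{1}{5} \left(-19\right) = - \frac{19}{5} \approx -3.8$)
$y = 29$ ($y = -30 + 59 = 29$)
$q = \frac{5}{126}$ ($q = \frac{1}{29 - \frac{19}{5}} = \frac{1}{\frac{126}{5}} = \frac{5}{126} \approx 0.039683$)
$\left(-130 + q\right) \left(7 + B{\left(-3 \right)}\right) \left(-37 - 2\right) = \left(-130 + \frac{5}{126}\right) \left(7 - 7\right) \left(-37 - 2\right) = - \frac{16375 \cdot 0 \left(-39\right)}{126} = \left(- \frac{16375}{126}\right) 0 = 0$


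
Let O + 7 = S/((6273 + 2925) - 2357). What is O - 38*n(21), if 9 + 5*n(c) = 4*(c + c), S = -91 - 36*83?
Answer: -41588152/34205 ≈ -1215.8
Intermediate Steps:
S = -3079 (S = -91 - 2988 = -3079)
n(c) = -9/5 + 8*c/5 (n(c) = -9/5 + (4*(c + c))/5 = -9/5 + (4*(2*c))/5 = -9/5 + (8*c)/5 = -9/5 + 8*c/5)
O = -50966/6841 (O = -7 - 3079/((6273 + 2925) - 2357) = -7 - 3079/(9198 - 2357) = -7 - 3079/6841 = -50966/6841 ≈ -7.4501)
O - 38*n(21) = -50966/6841 - 38*(-9/5 + (8/5)*21) = -50966/6841 - 38*(-9/5 + 168/5) = -50966/6841 - 38*159/5 = -50966/6841 - 6042/5 = -41588152/34205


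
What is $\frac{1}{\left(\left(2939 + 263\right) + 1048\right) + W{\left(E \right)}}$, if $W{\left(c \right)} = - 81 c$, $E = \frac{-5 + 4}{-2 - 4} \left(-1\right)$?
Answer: $\frac{2}{8527} \approx 0.00023455$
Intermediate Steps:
$E = - \frac{1}{6}$ ($E = - \frac{1}{-6} \left(-1\right) = \left(-1\right) \left(- \frac{1}{6}\right) \left(-1\right) = \frac{1}{6} \left(-1\right) = - \frac{1}{6} \approx -0.16667$)
$\frac{1}{\left(\left(2939 + 263\right) + 1048\right) + W{\left(E \right)}} = \frac{1}{\left(\left(2939 + 263\right) + 1048\right) - - \frac{27}{2}} = \frac{1}{\left(3202 + 1048\right) + \frac{27}{2}} = \frac{1}{4250 + \frac{27}{2}} = \frac{1}{\frac{8527}{2}} = \frac{2}{8527}$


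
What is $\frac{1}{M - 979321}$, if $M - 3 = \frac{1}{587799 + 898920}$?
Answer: $- \frac{1486719}{1455970677641} \approx -1.0211 \cdot 10^{-6}$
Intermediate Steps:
$M = \frac{4460158}{1486719}$ ($M = 3 + \frac{1}{587799 + 898920} = 3 + \frac{1}{1486719} = \frac{4460158}{1486719} \approx 3.0$)
$\frac{1}{M - 979321} = \frac{1}{\frac{4460158}{1486719} - 979321} = \frac{1}{- \frac{1455970677641}{1486719}} = - \frac{1486719}{1455970677641}$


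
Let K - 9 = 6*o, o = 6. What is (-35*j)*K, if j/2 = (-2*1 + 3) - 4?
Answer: 9450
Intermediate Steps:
K = 45 (K = 9 + 6*6 = 9 + 36 = 45)
j = -6 (j = 2*((-2*1 + 3) - 4) = 2*((-2 + 3) - 4) = 2*(1 - 4) = 2*(-3) = -6)
(-35*j)*K = -35*(-6)*45 = 210*45 = 9450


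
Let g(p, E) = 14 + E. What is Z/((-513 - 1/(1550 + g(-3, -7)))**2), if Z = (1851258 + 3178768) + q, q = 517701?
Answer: 13449071632023/637988782564 ≈ 21.080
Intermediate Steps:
Z = 5547727 (Z = (1851258 + 3178768) + 517701 = 5030026 + 517701 = 5547727)
Z/((-513 - 1/(1550 + g(-3, -7)))**2) = 5547727/((-513 - 1/(1550 + (14 - 7)))**2) = 5547727/((-513 - 1/(1550 + 7))**2) = 5547727/((-513 - 1/1557)**2) = 5547727/((-798742/1557)**2) = 5547727/(637988782564/2424249) = 5547727*(2424249/637988782564) = 13449071632023/637988782564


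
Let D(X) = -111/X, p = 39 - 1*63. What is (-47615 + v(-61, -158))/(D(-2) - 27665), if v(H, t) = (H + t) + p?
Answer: 95716/55219 ≈ 1.7334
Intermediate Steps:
p = -24 (p = 39 - 63 = -24)
v(H, t) = -24 + H + t (v(H, t) = (H + t) - 24 = -24 + H + t)
(-47615 + v(-61, -158))/(D(-2) - 27665) = (-47615 + (-24 - 61 - 158))/(-111/(-2) - 27665) = (-47615 - 243)/(-111*(-1/2) - 27665) = -47858/(111/2 - 27665) = -47858/(-55219/2) = -47858*(-2/55219) = 95716/55219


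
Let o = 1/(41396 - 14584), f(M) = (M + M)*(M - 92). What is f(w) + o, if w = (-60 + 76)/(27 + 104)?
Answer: -10326678263/460120732 ≈ -22.443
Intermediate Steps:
w = 16/131 ≈ 0.12214
f(M) = 2*M*(-92 + M) (f(M) = (2*M)*(-92 + M) = 2*M*(-92 + M))
o = 1/26812 ≈ 3.7297e-5
f(w) + o = 2*(16/131)*(-92 + 16/131) + 1/26812 = 2*(16/131)*(-12036/131) + 1/26812 = -385152/17161 + 1/26812 = -10326678263/460120732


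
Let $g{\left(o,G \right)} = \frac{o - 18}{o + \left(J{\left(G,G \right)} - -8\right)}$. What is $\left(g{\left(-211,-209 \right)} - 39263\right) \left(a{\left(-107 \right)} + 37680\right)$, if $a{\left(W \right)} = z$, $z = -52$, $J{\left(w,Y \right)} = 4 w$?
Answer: $- \frac{1534997685584}{1039} \approx -1.4774 \cdot 10^{9}$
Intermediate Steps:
$g{\left(o,G \right)} = \frac{-18 + o}{8 + o + 4 G}$ ($g{\left(o,G \right)} = \frac{o - 18}{o + \left(4 G - -8\right)} = \frac{-18 + o}{o + \left(4 G + 8\right)} = \frac{-18 + o}{o + \left(8 + 4 G\right)} = \frac{-18 + o}{8 + o + 4 G}$)
$a{\left(W \right)} = -52$
$\left(g{\left(-211,-209 \right)} - 39263\right) \left(a{\left(-107 \right)} + 37680\right) = \left(\frac{-18 - 211}{8 - 211 + 4 \left(-209\right)} - 39263\right) \left(-52 + 37680\right) = \left(\frac{1}{8 - 211 - 836} \left(-229\right) - 39263\right) 37628 = \left(\frac{1}{-1039} \left(-229\right) - 39263\right) 37628 = \left(\left(- \frac{1}{1039}\right) \left(-229\right) - 39263\right) 37628 = \left(\frac{229}{1039} - 39263\right) 37628 = \left(- \frac{40794028}{1039}\right) 37628 = - \frac{1534997685584}{1039}$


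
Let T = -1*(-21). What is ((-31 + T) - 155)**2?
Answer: 27225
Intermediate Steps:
T = 21
((-31 + T) - 155)**2 = ((-31 + 21) - 155)**2 = (-10 - 155)**2 = (-165)**2 = 27225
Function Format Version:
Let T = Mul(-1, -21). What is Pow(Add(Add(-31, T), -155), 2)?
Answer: 27225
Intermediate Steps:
T = 21
Pow(Add(Add(-31, T), -155), 2) = Pow(Add(Add(-31, 21), -155), 2) = Pow(Add(-10, -155), 2) = Pow(-165, 2) = 27225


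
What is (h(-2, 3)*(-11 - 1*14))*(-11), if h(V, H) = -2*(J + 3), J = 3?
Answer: -3300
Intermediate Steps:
h(V, H) = -12 (h(V, H) = -2*(3 + 3) = -2*6 = -12)
(h(-2, 3)*(-11 - 1*14))*(-11) = -12*(-11 - 1*14)*(-11) = -12*(-11 - 14)*(-11) = -12*(-25)*(-11) = 300*(-11) = -3300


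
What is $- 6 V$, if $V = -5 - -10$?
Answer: $-30$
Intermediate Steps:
$V = 5$ ($V = -5 + 10 = 5$)
$- 6 V = \left(-6\right) 5 = -30$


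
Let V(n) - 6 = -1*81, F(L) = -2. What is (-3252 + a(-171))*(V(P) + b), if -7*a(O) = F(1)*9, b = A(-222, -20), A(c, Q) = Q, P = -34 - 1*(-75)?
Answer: 2160870/7 ≈ 3.0870e+5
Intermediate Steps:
P = 41 (P = -34 + 75 = 41)
V(n) = -75 (V(n) = 6 - 1*81 = 6 - 81 = -75)
b = -20
a(O) = 18/7 (a(O) = -(-2)*9/7 = -1/7*(-18) = 18/7)
(-3252 + a(-171))*(V(P) + b) = (-3252 + 18/7)*(-75 - 20) = -22746/7*(-95) = 2160870/7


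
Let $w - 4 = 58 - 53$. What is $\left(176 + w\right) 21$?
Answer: $3885$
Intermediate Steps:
$w = 9$ ($w = 4 + \left(58 - 53\right) = 4 + 5 = 9$)
$\left(176 + w\right) 21 = \left(176 + 9\right) 21 = 185 \cdot 21 = 3885$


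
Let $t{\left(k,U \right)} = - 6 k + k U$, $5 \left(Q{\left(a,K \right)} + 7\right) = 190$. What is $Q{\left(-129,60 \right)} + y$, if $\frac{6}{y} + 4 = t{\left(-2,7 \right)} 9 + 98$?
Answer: $\frac{1181}{38} \approx 31.079$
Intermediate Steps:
$Q{\left(a,K \right)} = 31$ ($Q{\left(a,K \right)} = -7 + \frac{1}{5} \cdot 190 = -7 + 38 = 31$)
$t{\left(k,U \right)} = - 6 k + U k$
$y = \frac{3}{38}$ ($y = \frac{6}{-4 + \left(- 2 \left(-6 + 7\right) 9 + 98\right)} = \frac{6}{-4 + \left(\left(-2\right) 1 \cdot 9 + 98\right)} = \frac{6}{-4 + \left(\left(-2\right) 9 + 98\right)} = \frac{6}{-4 + \left(-18 + 98\right)} = \frac{6}{-4 + 80} = \frac{6}{76} = 6 \cdot \frac{1}{76} = \frac{3}{38} \approx 0.078947$)
$Q{\left(-129,60 \right)} + y = 31 + \frac{3}{38} = \frac{1181}{38}$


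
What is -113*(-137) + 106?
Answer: 15587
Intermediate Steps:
-113*(-137) + 106 = 15481 + 106 = 15587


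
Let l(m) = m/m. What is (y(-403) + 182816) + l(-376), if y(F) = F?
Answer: 182414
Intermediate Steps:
l(m) = 1
(y(-403) + 182816) + l(-376) = (-403 + 182816) + 1 = 182413 + 1 = 182414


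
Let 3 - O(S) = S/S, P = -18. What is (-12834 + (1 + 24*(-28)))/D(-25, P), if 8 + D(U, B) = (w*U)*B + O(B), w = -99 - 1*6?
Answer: 13505/47256 ≈ 0.28578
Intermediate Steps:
O(S) = 2 (O(S) = 3 - S/S = 3 - 1*1 = 3 - 1 = 2)
w = -105 (w = -99 - 6 = -105)
D(U, B) = -6 - 105*B*U (D(U, B) = -8 + ((-105*U)*B + 2) = -8 + (-105*B*U + 2) = -8 + (2 - 105*B*U) = -6 - 105*B*U)
(-12834 + (1 + 24*(-28)))/D(-25, P) = (-12834 + (1 + 24*(-28)))/(-6 - 105*(-18)*(-25)) = (-12834 + (1 - 672))/(-6 - 47250) = (-12834 - 671)/(-47256) = -13505*(-1/47256) = 13505/47256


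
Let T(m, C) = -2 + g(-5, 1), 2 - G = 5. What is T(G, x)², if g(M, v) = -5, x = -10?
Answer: 49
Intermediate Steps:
G = -3 (G = 2 - 1*5 = 2 - 5 = -3)
T(m, C) = -7 (T(m, C) = -2 - 5 = -7)
T(G, x)² = (-7)² = 49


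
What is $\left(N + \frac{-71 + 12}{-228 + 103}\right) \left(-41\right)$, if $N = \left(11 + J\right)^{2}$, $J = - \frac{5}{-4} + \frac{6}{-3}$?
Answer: $- \frac{8653829}{2000} \approx -4326.9$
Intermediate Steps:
$J = - \frac{3}{4}$ ($J = \left(-5\right) \left(- \frac{1}{4}\right) + 6 \left(- \frac{1}{3}\right) = \frac{5}{4} - 2 = - \frac{3}{4} \approx -0.75$)
$N = \frac{1681}{16}$ ($N = \left(11 - \frac{3}{4}\right)^{2} = \left(\frac{41}{4}\right)^{2} = \frac{1681}{16} \approx 105.06$)
$\left(N + \frac{-71 + 12}{-228 + 103}\right) \left(-41\right) = \left(\frac{1681}{16} + \frac{-71 + 12}{-228 + 103}\right) \left(-41\right) = \left(\frac{1681}{16} - \frac{59}{-125}\right) \left(-41\right) = \left(\frac{1681}{16} - - \frac{59}{125}\right) \left(-41\right) = \left(\frac{1681}{16} + \frac{59}{125}\right) \left(-41\right) = \frac{211069}{2000} \left(-41\right) = - \frac{8653829}{2000}$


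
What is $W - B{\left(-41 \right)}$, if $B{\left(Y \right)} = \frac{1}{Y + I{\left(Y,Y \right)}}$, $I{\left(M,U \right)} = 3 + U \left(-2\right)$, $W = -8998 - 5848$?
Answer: $- \frac{653225}{44} \approx -14846.0$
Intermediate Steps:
$W = -14846$
$I{\left(M,U \right)} = 3 - 2 U$
$B{\left(Y \right)} = \frac{1}{3 - Y}$ ($B{\left(Y \right)} = \frac{1}{Y - \left(-3 + 2 Y\right)} = \frac{1}{3 - Y}$)
$W - B{\left(-41 \right)} = -14846 - \frac{1}{3 - -41} = -14846 - \frac{1}{3 + 41} = -14846 - \frac{1}{44} = - \frac{653225}{44}$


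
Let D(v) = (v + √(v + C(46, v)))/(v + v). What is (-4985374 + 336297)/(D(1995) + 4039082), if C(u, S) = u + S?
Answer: -298947726186046985250/259723495492299676589 + 37099634460*√1009/259723495492299676589 ≈ -1.1510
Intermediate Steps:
C(u, S) = S + u
D(v) = (v + √(46 + 2*v))/(2*v) (D(v) = (v + √(v + (v + 46)))/(v + v) = (v + √(v + (46 + v)))/((2*v)) = (v + √(46 + 2*v))*(1/(2*v)) = (v + √(46 + 2*v))/(2*v))
(-4985374 + 336297)/(D(1995) + 4039082) = (-4985374 + 336297)/(((½)*1995 + √(46 + 2*1995)/2)/1995 + 4039082) = -4649077/((1995/2 + √(46 + 3990)/2)/1995 + 4039082) = -4649077/((1995/2 + √4036/2)/1995 + 4039082) = -4649077/((1995/2 + (2*√1009)/2)/1995 + 4039082) = -4649077/((1995/2 + √1009)/1995 + 4039082) = -4649077/((½ + √1009/1995) + 4039082) = -4649077/(8078165/2 + √1009/1995)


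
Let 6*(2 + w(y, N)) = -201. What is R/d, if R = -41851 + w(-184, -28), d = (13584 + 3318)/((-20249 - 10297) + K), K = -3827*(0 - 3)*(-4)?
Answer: 1067686885/5634 ≈ 1.8951e+5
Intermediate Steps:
w(y, N) = -71/2 (w(y, N) = -2 + (⅙)*(-201) = -2 - 67/2 = -71/2)
K = -45924 (K = -(-11481)*(-4) = -3827*12 = -45924)
d = -2817/12745 (d = (13584 + 3318)/((-20249 - 10297) - 45924) = 16902/(-30546 - 45924) = 16902/(-76470) = 16902*(-1/76470) = -2817/12745 ≈ -0.22103)
R = -83773/2 (R = -41851 - 71/2 = -83773/2 ≈ -41887.)
R/d = -83773/(2*(-2817/12745)) = -83773/2*(-12745/2817) = 1067686885/5634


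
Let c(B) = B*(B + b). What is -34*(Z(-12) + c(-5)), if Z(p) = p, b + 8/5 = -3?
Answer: -1224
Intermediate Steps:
b = -23/5 (b = -8/5 - 3 = -23/5 ≈ -4.6000)
c(B) = B*(-23/5 + B) (c(B) = B*(B - 23/5) = B*(-23/5 + B))
-34*(Z(-12) + c(-5)) = -34*(-12 + (⅕)*(-5)*(-23 + 5*(-5))) = -34*(-12 + (⅕)*(-5)*(-23 - 25)) = -34*(-12 + (⅕)*(-5)*(-48)) = -34*(-12 + 48) = -34*36 = -1224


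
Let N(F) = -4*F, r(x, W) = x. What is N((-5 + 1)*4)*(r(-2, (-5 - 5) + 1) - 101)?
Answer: -6592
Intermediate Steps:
N((-5 + 1)*4)*(r(-2, (-5 - 5) + 1) - 101) = (-4*(-5 + 1)*4)*(-2 - 101) = -(-16)*4*(-103) = -4*(-16)*(-103) = 64*(-103) = -6592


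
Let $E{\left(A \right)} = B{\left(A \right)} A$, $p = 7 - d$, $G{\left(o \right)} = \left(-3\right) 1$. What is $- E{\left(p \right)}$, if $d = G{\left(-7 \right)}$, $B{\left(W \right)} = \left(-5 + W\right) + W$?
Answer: $-150$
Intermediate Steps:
$B{\left(W \right)} = -5 + 2 W$
$G{\left(o \right)} = -3$
$d = -3$
$p = 10$ ($p = 7 - -3 = 7 + 3 = 10$)
$E{\left(A \right)} = A \left(-5 + 2 A\right)$ ($E{\left(A \right)} = \left(-5 + 2 A\right) A = A \left(-5 + 2 A\right)$)
$- E{\left(p \right)} = - 10 \left(-5 + 2 \cdot 10\right) = - 10 \left(-5 + 20\right) = - 10 \cdot 15 = \left(-1\right) 150 = -150$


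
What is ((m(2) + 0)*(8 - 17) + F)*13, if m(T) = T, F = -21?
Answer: -507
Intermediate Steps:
((m(2) + 0)*(8 - 17) + F)*13 = ((2 + 0)*(8 - 17) - 21)*13 = (2*(-9) - 21)*13 = (-18 - 21)*13 = -39*13 = -507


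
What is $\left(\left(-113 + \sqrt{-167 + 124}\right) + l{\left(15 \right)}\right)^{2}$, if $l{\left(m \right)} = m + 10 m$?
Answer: $\left(52 + i \sqrt{43}\right)^{2} \approx 2661.0 + 681.97 i$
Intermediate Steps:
$l{\left(m \right)} = 11 m$
$\left(\left(-113 + \sqrt{-167 + 124}\right) + l{\left(15 \right)}\right)^{2} = \left(\left(-113 + \sqrt{-167 + 124}\right) + 11 \cdot 15\right)^{2} = \left(\left(-113 + \sqrt{-43}\right) + 165\right)^{2} = \left(\left(-113 + i \sqrt{43}\right) + 165\right)^{2} = \left(52 + i \sqrt{43}\right)^{2}$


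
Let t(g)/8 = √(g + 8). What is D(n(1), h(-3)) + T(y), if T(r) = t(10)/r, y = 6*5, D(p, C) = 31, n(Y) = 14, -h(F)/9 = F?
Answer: 31 + 4*√2/5 ≈ 32.131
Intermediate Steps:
h(F) = -9*F
t(g) = 8*√(8 + g) (t(g) = 8*√(g + 8) = 8*√(8 + g))
y = 30
T(r) = 24*√2/r (T(r) = (8*√(8 + 10))/r = (8*√18)/r = (8*(3*√2))/r = (24*√2)/r = 24*√2/r)
D(n(1), h(-3)) + T(y) = 31 + 24*√2/30 = 31 + 24*√2*(1/30) = 31 + 4*√2/5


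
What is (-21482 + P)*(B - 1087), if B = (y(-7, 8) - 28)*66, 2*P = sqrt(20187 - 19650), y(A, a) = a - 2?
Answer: 54542798 - 2539*sqrt(537)/2 ≈ 5.4513e+7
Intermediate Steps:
y(A, a) = -2 + a
P = sqrt(537)/2 (P = sqrt(20187 - 19650)/2 = sqrt(537)/2 ≈ 11.587)
B = -1452 (B = ((-2 + 8) - 28)*66 = (6 - 28)*66 = -22*66 = -1452)
(-21482 + P)*(B - 1087) = (-21482 + sqrt(537)/2)*(-1452 - 1087) = (-21482 + sqrt(537)/2)*(-2539) = 54542798 - 2539*sqrt(537)/2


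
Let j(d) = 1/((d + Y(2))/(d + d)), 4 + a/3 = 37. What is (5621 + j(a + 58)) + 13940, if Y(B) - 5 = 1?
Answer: 3188757/163 ≈ 19563.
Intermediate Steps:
a = 99 (a = -12 + 3*37 = -12 + 111 = 99)
Y(B) = 6 (Y(B) = 5 + 1 = 6)
j(d) = 2*d/(6 + d) (j(d) = 1/((d + 6)/(d + d)) = 1/((6 + d)/((2*d))) = 1/((6 + d)*(1/(2*d))) = 1/((6 + d)/(2*d)) = 2*d/(6 + d))
(5621 + j(a + 58)) + 13940 = (5621 + 2*(99 + 58)/(6 + (99 + 58))) + 13940 = (5621 + 2*157/(6 + 157)) + 13940 = (5621 + 2*157/163) + 13940 = (5621 + 2*157*(1/163)) + 13940 = (5621 + 314/163) + 13940 = 916537/163 + 13940 = 3188757/163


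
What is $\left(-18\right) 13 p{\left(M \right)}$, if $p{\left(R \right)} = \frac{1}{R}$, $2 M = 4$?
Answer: $-117$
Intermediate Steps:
$M = 2$ ($M = \frac{1}{2} \cdot 4 = 2$)
$\left(-18\right) 13 p{\left(M \right)} = \frac{\left(-18\right) 13}{2} = \left(-234\right) \frac{1}{2} = -117$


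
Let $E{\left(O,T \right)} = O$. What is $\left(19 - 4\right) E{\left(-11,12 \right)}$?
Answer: $-165$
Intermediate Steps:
$\left(19 - 4\right) E{\left(-11,12 \right)} = \left(19 - 4\right) \left(-11\right) = 15 \left(-11\right) = -165$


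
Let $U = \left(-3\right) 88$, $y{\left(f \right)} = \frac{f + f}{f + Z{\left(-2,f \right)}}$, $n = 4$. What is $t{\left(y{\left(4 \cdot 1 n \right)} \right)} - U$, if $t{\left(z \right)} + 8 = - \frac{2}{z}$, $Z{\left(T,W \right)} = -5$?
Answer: $\frac{4085}{16} \approx 255.31$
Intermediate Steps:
$y{\left(f \right)} = \frac{2 f}{-5 + f}$ ($y{\left(f \right)} = \frac{f + f}{f - 5} = \frac{2 f}{-5 + f}$)
$t{\left(z \right)} = -8 - \frac{2}{z}$
$U = -264$
$t{\left(y{\left(4 \cdot 1 n \right)} \right)} - U = \left(-8 - \frac{2}{2 \cdot 4 \cdot 1 \cdot 4 \frac{1}{-5 + 4 \cdot 1 \cdot 4}}\right) - -264 = \left(-8 - \frac{2}{2 \cdot 4 \cdot 4 \frac{1}{-5 + 4 \cdot 4}}\right) + 264 = \left(-8 - \frac{2}{2 \cdot 16 \frac{1}{-5 + 16}}\right) + 264 = \left(-8 - \frac{2}{2 \cdot 16 \cdot \frac{1}{11}}\right) + 264 = \left(-8 - \frac{2}{\frac{32}{11}}\right) + 264 = \left(-8 - \frac{11}{16}\right) + 264 = - \frac{139}{16} + 264 = \frac{4085}{16}$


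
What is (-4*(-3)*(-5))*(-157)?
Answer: 9420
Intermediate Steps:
(-4*(-3)*(-5))*(-157) = (12*(-5))*(-157) = -60*(-157) = 9420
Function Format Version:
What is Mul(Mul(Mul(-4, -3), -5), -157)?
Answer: 9420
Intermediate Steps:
Mul(Mul(Mul(-4, -3), -5), -157) = Mul(Mul(12, -5), -157) = Mul(-60, -157) = 9420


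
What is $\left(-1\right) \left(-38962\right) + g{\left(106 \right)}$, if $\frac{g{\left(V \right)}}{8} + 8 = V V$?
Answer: $128786$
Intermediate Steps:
$g{\left(V \right)} = -64 + 8 V^{2}$ ($g{\left(V \right)} = -64 + 8 V V = -64 + 8 V^{2}$)
$\left(-1\right) \left(-38962\right) + g{\left(106 \right)} = \left(-1\right) \left(-38962\right) - \left(64 - 8 \cdot 106^{2}\right) = 38962 + \left(-64 + 8 \cdot 11236\right) = 38962 + \left(-64 + 89888\right) = 38962 + 89824 = 128786$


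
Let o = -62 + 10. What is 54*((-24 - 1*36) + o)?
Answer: -6048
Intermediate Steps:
o = -52
54*((-24 - 1*36) + o) = 54*((-24 - 1*36) - 52) = 54*((-24 - 36) - 52) = 54*(-60 - 52) = 54*(-112) = -6048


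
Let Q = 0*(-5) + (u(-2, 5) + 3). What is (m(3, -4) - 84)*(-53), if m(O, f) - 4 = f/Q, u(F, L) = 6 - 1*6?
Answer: 12932/3 ≈ 4310.7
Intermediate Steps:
u(F, L) = 0 (u(F, L) = 6 - 6 = 0)
Q = 3 (Q = 0*(-5) + (0 + 3) = 0 + 3 = 3)
m(O, f) = 4 + f/3
(m(3, -4) - 84)*(-53) = ((4 + (⅓)*(-4)) - 84)*(-53) = ((4 - 4/3) - 84)*(-53) = (8/3 - 84)*(-53) = -244/3*(-53) = 12932/3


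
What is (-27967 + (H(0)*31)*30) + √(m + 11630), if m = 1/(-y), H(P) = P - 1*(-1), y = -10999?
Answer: -27037 + 7*√28713758421/10999 ≈ -26929.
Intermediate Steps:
H(P) = 1 + P (H(P) = P + 1 = 1 + P)
m = 1/10999 (m = 1/(-1*(-10999)) = 1/10999 ≈ 9.0917e-5)
(-27967 + (H(0)*31)*30) + √(m + 11630) = (-27967 + ((1 + 0)*31)*30) + √(1/10999 + 11630) = (-27967 + (1*31)*30) + √(127918371/10999) = (-27967 + 31*30) + 7*√28713758421/10999 = (-27967 + 930) + 7*√28713758421/10999 = -27037 + 7*√28713758421/10999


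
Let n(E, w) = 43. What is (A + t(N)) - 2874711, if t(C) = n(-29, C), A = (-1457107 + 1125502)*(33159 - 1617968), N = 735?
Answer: 525527713777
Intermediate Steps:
A = 525530588445 (A = -331605*(-1584809) = 525530588445)
t(C) = 43
(A + t(N)) - 2874711 = (525530588445 + 43) - 2874711 = 525530588488 - 2874711 = 525527713777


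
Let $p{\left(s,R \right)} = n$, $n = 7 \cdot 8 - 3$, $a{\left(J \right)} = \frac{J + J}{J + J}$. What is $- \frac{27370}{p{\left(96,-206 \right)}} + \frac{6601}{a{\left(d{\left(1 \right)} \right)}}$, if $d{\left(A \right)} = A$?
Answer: $\frac{322483}{53} \approx 6084.6$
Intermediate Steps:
$a{\left(J \right)} = 1$ ($a{\left(J \right)} = \frac{2 J}{2 J} = 2 J \frac{1}{2 J} = 1$)
$n = 53$ ($n = 56 - 3 = 53$)
$p{\left(s,R \right)} = 53$
$- \frac{27370}{p{\left(96,-206 \right)}} + \frac{6601}{a{\left(d{\left(1 \right)} \right)}} = - \frac{27370}{53} + \frac{6601}{1} = \left(-27370\right) \frac{1}{53} + 6601 \cdot 1 = - \frac{27370}{53} + 6601 = \frac{322483}{53}$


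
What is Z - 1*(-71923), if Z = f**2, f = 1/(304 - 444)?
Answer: 1409690801/19600 ≈ 71923.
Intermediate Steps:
f = -1/140 (f = 1/(-140) = -1/140 ≈ -0.0071429)
Z = 1/19600 (Z = (-1/140)**2 = 1/19600 ≈ 5.1020e-5)
Z - 1*(-71923) = 1/19600 - 1*(-71923) = 1/19600 + 71923 = 1409690801/19600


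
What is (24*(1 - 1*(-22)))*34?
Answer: 18768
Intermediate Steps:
(24*(1 - 1*(-22)))*34 = (24*(1 + 22))*34 = (24*23)*34 = 552*34 = 18768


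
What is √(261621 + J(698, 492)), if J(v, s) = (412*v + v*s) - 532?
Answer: √892081 ≈ 944.50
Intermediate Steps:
J(v, s) = -532 + 412*v + s*v (J(v, s) = (412*v + s*v) - 532 = -532 + 412*v + s*v)
√(261621 + J(698, 492)) = √(261621 + (-532 + 412*698 + 492*698)) = √(261621 + (-532 + 287576 + 343416)) = √(261621 + 630460) = √892081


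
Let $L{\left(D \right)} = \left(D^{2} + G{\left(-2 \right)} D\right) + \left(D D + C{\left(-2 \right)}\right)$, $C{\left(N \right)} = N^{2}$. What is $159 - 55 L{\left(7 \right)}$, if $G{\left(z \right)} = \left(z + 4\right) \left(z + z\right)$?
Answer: $-2371$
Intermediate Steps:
$G{\left(z \right)} = 2 z \left(4 + z\right)$ ($G{\left(z \right)} = \left(4 + z\right) 2 z = 2 z \left(4 + z\right)$)
$L{\left(D \right)} = 4 - 8 D + 2 D^{2}$ ($L{\left(D \right)} = \left(D^{2} + 2 \left(-2\right) \left(4 - 2\right) D\right) + \left(D D + \left(-2\right)^{2}\right) = \left(D^{2} + 2 \left(-2\right) 2 D\right) + \left(D^{2} + 4\right) = \left(D^{2} - 8 D\right) + \left(4 + D^{2}\right) = 4 - 8 D + 2 D^{2}$)
$159 - 55 L{\left(7 \right)} = 159 - 55 \left(4 - 56 + 2 \cdot 7^{2}\right) = 159 - 55 \left(4 - 56 + 2 \cdot 49\right) = 159 - 55 \left(4 - 56 + 98\right) = 159 - 2530 = -2371$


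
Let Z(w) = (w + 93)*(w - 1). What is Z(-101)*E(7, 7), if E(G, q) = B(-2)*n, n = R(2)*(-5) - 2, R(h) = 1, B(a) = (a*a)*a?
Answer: 45696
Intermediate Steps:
B(a) = a³ (B(a) = a²*a = a³)
Z(w) = (-1 + w)*(93 + w) (Z(w) = (93 + w)*(-1 + w) = (-1 + w)*(93 + w))
n = -7 (n = 1*(-5) - 2 = -5 - 2 = -7)
E(G, q) = 56 (E(G, q) = (-2)³*(-7) = -8*(-7) = 56)
Z(-101)*E(7, 7) = (-93 + (-101)² + 92*(-101))*56 = (-93 + 10201 - 9292)*56 = 816*56 = 45696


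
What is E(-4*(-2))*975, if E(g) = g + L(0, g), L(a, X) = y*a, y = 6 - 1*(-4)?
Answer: 7800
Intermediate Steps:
y = 10 (y = 6 + 4 = 10)
L(a, X) = 10*a
E(g) = g (E(g) = g + 10*0 = g + 0 = g)
E(-4*(-2))*975 = -4*(-2)*975 = 8*975 = 7800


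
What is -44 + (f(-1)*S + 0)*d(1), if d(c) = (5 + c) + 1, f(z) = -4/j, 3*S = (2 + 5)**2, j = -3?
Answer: 976/9 ≈ 108.44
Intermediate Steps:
S = 49/3 (S = (2 + 5)**2/3 = (1/3)*7**2 = (1/3)*49 = 49/3 ≈ 16.333)
f(z) = 4/3 (f(z) = -4/(-3) = -4*(-1/3) = 4/3)
d(c) = 6 + c
-44 + (f(-1)*S + 0)*d(1) = -44 + ((4/3)*(49/3) + 0)*(6 + 1) = -44 + (196/9 + 0)*7 = -44 + (196/9)*7 = -44 + 1372/9 = 976/9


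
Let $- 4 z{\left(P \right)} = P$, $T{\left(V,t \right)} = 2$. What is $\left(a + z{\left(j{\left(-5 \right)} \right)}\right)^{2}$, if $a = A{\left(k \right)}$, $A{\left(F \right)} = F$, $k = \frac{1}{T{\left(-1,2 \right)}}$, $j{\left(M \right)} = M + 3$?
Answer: $1$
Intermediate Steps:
$j{\left(M \right)} = 3 + M$
$z{\left(P \right)} = - \frac{P}{4}$
$k = \frac{1}{2} \approx 0.5$
$a = \frac{1}{2} \approx 0.5$
$\left(a + z{\left(j{\left(-5 \right)} \right)}\right)^{2} = \left(\frac{1}{2} - \frac{3 - 5}{4}\right)^{2} = \left(\frac{1}{2} - - \frac{1}{2}\right)^{2} = \left(\frac{1}{2} + \frac{1}{2}\right)^{2} = 1^{2} = 1$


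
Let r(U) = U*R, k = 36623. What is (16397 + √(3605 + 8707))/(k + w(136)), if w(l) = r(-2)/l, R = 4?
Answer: 278749/622590 + 51*√38/103765 ≈ 0.45075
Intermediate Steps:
r(U) = 4*U (r(U) = U*4 = 4*U)
w(l) = -8/l (w(l) = (4*(-2))/l = -8/l)
(16397 + √(3605 + 8707))/(k + w(136)) = (16397 + √(3605 + 8707))/(36623 - 8/136) = (16397 + √12312)/(36623 - 8*1/136) = (16397 + 18*√38)/(36623 - 1/17) = (16397 + 18*√38)/(622590/17) = (16397 + 18*√38)*(17/622590) = 278749/622590 + 51*√38/103765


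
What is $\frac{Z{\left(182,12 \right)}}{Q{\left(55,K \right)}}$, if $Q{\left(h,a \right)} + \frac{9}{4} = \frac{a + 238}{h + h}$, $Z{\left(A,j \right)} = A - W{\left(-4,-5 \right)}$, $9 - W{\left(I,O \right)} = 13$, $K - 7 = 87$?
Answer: $\frac{40920}{169} \approx 242.13$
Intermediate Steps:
$K = 94$ ($K = 7 + 87 = 94$)
$W{\left(I,O \right)} = -4$ ($W{\left(I,O \right)} = 9 - 13 = -4$)
$Z{\left(A,j \right)} = 4 + A$ ($Z{\left(A,j \right)} = A - -4 = A + 4 = 4 + A$)
$Q{\left(h,a \right)} = - \frac{9}{4} + \frac{238 + a}{2 h}$ ($Q{\left(h,a \right)} = - \frac{9}{4} + \frac{a + 238}{h + h} = - \frac{9}{4} + \frac{238 + a}{2 h}$)
$\frac{Z{\left(182,12 \right)}}{Q{\left(55,K \right)}} = \frac{4 + 182}{\frac{1}{4} \cdot \frac{1}{55} \left(476 - 495 + 2 \cdot 94\right)} = \frac{186}{\frac{1}{4} \cdot \frac{1}{55} \left(476 - 495 + 188\right)} = \frac{186}{\frac{1}{4} \cdot \frac{1}{55} \cdot 169} = \frac{186}{\frac{169}{220}} = 186 \cdot \frac{220}{169} = \frac{40920}{169}$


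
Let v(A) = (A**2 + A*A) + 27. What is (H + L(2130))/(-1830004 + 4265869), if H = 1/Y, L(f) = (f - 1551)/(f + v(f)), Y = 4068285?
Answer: 788204324/29980285174593371475 ≈ 2.6291e-11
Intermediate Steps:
v(A) = 27 + 2*A**2 (v(A) = (A**2 + A**2) + 27 = 2*A**2 + 27 = 27 + 2*A**2)
L(f) = (-1551 + f)/(27 + f + 2*f**2) (L(f) = (f - 1551)/(f + (27 + 2*f**2)) = (-1551 + f)/(27 + f + 2*f**2))
H = 1/4068285 ≈ 2.4580e-7
(H + L(2130))/(-1830004 + 4265869) = (1/4068285 + (-1551 + 2130)/(27 + 2130 + 2*2130**2))/(-1830004 + 4265869) = (1/4068285 + 579/(27 + 2130 + 2*4536900))/2435865 = (1/4068285 + 579/(27 + 2130 + 9073800))*(1/2435865) = (1/4068285 + 579/9075957)*(1/2435865) = (1/4068285 + (1/9075957)*579)*(1/2435865) = (1/4068285 + 193/3025319)*(1/2435865) = (788204324/12307859907915)*(1/2435865) = 788204324/29980285174593371475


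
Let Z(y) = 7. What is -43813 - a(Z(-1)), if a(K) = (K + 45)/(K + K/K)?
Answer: -87639/2 ≈ -43820.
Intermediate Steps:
a(K) = (45 + K)/(1 + K) (a(K) = (45 + K)/(K + 1) = (45 + K)/(1 + K))
-43813 - a(Z(-1)) = -43813 - (45 + 7)/(1 + 7) = -43813 - 52/8 = -43813 - 1*13/2 = -43813 - 13/2 = -87639/2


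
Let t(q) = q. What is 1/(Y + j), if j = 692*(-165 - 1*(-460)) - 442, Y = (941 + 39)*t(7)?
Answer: 1/210558 ≈ 4.7493e-6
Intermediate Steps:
Y = 6860 (Y = (941 + 39)*7 = 980*7 = 6860)
j = 203698 (j = 692*(-165 + 460) - 442 = 692*295 - 442 = 204140 - 442 = 203698)
1/(Y + j) = 1/(6860 + 203698) = 1/210558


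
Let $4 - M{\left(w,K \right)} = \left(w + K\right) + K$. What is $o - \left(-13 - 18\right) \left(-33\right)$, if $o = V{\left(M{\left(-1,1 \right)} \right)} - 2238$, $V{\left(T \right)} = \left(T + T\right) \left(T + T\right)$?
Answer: $-3225$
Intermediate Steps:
$M{\left(w,K \right)} = 4 - w - 2 K$ ($M{\left(w,K \right)} = 4 - \left(\left(w + K\right) + K\right) = 4 - \left(\left(K + w\right) + K\right) = 4 - \left(w + 2 K\right) = 4 - w - 2 K$)
$V{\left(T \right)} = 4 T^{2}$ ($V{\left(T \right)} = 2 T 2 T = 4 T^{2}$)
$o = -2202$ ($o = 4 \left(4 - -1 - 2\right)^{2} - 2238 = 4 \left(4 + 1 - 2\right)^{2} - 2238 = 4 \cdot 3^{2} - 2238 = 4 \cdot 9 - 2238 = 36 - 2238 = -2202$)
$o - \left(-13 - 18\right) \left(-33\right) = -2202 - \left(-13 - 18\right) \left(-33\right) = -2202 - \left(-31\right) \left(-33\right) = -2202 - 1023 = -3225$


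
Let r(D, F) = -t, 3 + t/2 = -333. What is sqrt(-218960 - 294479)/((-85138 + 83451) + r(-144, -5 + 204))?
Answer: -I*sqrt(513439)/1015 ≈ -0.70596*I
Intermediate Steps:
t = -672 (t = -6 + 2*(-333) = -6 - 666 = -672)
r(D, F) = 672 (r(D, F) = -1*(-672) = 672)
sqrt(-218960 - 294479)/((-85138 + 83451) + r(-144, -5 + 204)) = sqrt(-218960 - 294479)/((-85138 + 83451) + 672) = sqrt(-513439)/(-1687 + 672) = (I*sqrt(513439))/(-1015) = (I*sqrt(513439))*(-1/1015) = -I*sqrt(513439)/1015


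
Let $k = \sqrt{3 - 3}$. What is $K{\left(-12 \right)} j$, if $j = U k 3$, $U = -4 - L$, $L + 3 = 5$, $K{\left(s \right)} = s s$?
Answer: $0$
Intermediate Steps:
$K{\left(s \right)} = s^{2}$
$L = 2$ ($L = -3 + 5 = 2$)
$U = -6$ ($U = -4 - 2 = -6$)
$k = 0$ ($k = \sqrt{0} = 0$)
$j = 0$ ($j = \left(-6\right) 0 \cdot 3 = 0 \cdot 3 = 0$)
$K{\left(-12 \right)} j = \left(-12\right)^{2} \cdot 0 = 144 \cdot 0 = 0$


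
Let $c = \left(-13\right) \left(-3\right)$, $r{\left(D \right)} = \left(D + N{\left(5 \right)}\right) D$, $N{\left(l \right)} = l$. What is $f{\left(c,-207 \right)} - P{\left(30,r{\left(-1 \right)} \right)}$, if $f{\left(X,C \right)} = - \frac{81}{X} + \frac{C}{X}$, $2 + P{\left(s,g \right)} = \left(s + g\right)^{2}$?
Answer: $- \frac{8858}{13} \approx -681.38$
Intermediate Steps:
$r{\left(D \right)} = D \left(5 + D\right)$ ($r{\left(D \right)} = \left(D + 5\right) D = \left(5 + D\right) D = D \left(5 + D\right)$)
$P{\left(s,g \right)} = -2 + \left(g + s\right)^{2}$ ($P{\left(s,g \right)} = -2 + \left(s + g\right)^{2} = -2 + \left(g + s\right)^{2}$)
$c = 39$
$f{\left(c,-207 \right)} - P{\left(30,r{\left(-1 \right)} \right)} = \frac{-81 - 207}{39} - \left(-2 + \left(- (5 - 1) + 30\right)^{2}\right) = \frac{1}{39} \left(-288\right) - \left(-2 + \left(\left(-1\right) 4 + 30\right)^{2}\right) = - \frac{96}{13} - \left(-2 + \left(-4 + 30\right)^{2}\right) = - \frac{96}{13} - \left(-2 + 26^{2}\right) = - \frac{96}{13} - \left(-2 + 676\right) = - \frac{96}{13} - 674 = - \frac{8858}{13}$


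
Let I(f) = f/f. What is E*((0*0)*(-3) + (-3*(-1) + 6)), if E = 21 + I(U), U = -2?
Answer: 198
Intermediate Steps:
I(f) = 1
E = 22 (E = 21 + 1 = 22)
E*((0*0)*(-3) + (-3*(-1) + 6)) = 22*((0*0)*(-3) + (-3*(-1) + 6)) = 22*(0*(-3) + (3 + 6)) = 22*(0 + 9) = 22*9 = 198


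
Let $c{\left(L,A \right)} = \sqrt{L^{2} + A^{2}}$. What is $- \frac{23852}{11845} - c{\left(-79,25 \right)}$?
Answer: $- \frac{23852}{11845} - \sqrt{6866} \approx -84.875$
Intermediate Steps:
$c{\left(L,A \right)} = \sqrt{A^{2} + L^{2}}$
$- \frac{23852}{11845} - c{\left(-79,25 \right)} = - \frac{23852}{11845} - \sqrt{25^{2} + \left(-79\right)^{2}} = \left(-23852\right) \frac{1}{11845} - \sqrt{625 + 6241} = - \frac{23852}{11845} - \sqrt{6866}$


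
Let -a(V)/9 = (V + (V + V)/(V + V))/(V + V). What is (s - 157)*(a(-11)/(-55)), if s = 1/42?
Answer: -19779/1694 ≈ -11.676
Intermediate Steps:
a(V) = -9*(1 + V)/(2*V) (a(V) = -9*(V + (V + V)/(V + V))/(V + V) = -9*(V + (2*V)/((2*V)))/(2*V) = -9*(V + (2*V)*(1/(2*V)))*1/(2*V) = -9*(V + 1)*1/(2*V) = -9*(1 + V)*1/(2*V) = -9*(1 + V)/(2*V))
s = 1/42 ≈ 0.023810
(s - 157)*(a(-11)/(-55)) = (1/42 - 157)*(((9/2)*(-1 - 1*(-11))/(-11))/(-55)) = -6593*(9/2)*(-1/11)*(-1 + 11)*(-1)/(42*55) = -6593*(9/2)*(-1/11)*10*(-1)/(42*55) = -(-98895)*(-1)/(154*55) = -6593/42*9/121 = -19779/1694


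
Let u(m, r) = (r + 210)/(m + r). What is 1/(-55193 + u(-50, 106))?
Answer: -14/772623 ≈ -1.8120e-5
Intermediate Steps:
u(m, r) = (210 + r)/(m + r)
1/(-55193 + u(-50, 106)) = 1/(-55193 + (210 + 106)/(-50 + 106)) = 1/(-55193 + 316/56) = 1/(-55193 + (1/56)*316) = 1/(-55193 + 79/14) = 1/(-772623/14) = -14/772623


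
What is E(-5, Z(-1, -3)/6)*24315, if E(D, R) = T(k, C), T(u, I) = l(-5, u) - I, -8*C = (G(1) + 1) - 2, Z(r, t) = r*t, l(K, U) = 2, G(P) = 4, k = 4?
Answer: 461985/8 ≈ 57748.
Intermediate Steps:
C = -3/8 (C = -((4 + 1) - 2)/8 = -(5 - 2)/8 = -⅛*3 = -3/8 ≈ -0.37500)
T(u, I) = 2 - I
E(D, R) = 19/8 (E(D, R) = 2 - 1*(-3/8) = 2 + 3/8 = 19/8)
E(-5, Z(-1, -3)/6)*24315 = (19/8)*24315 = 461985/8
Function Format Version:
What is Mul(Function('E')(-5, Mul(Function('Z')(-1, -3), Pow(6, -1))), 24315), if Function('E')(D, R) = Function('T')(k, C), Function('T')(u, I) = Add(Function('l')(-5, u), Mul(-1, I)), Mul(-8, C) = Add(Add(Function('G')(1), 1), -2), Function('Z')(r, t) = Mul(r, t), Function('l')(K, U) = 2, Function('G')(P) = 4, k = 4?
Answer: Rational(461985, 8) ≈ 57748.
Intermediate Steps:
C = Rational(-3, 8) (C = Mul(Rational(-1, 8), Add(Add(4, 1), -2)) = Mul(Rational(-1, 8), Add(5, -2)) = Mul(Rational(-1, 8), 3) = Rational(-3, 8) ≈ -0.37500)
Function('T')(u, I) = Add(2, Mul(-1, I))
Function('E')(D, R) = Rational(19, 8) (Function('E')(D, R) = Add(2, Mul(-1, Rational(-3, 8))) = Add(2, Rational(3, 8)) = Rational(19, 8))
Mul(Function('E')(-5, Mul(Function('Z')(-1, -3), Pow(6, -1))), 24315) = Mul(Rational(19, 8), 24315) = Rational(461985, 8)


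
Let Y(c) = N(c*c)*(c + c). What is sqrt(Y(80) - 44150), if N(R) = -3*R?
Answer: 5*I*sqrt(124646) ≈ 1765.3*I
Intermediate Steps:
Y(c) = -6*c**3 (Y(c) = (-3*c*c)*(c + c) = (-3*c**2)*(2*c) = -6*c**3)
sqrt(Y(80) - 44150) = sqrt(-6*80**3 - 44150) = sqrt(-6*512000 - 44150) = sqrt(-3072000 - 44150) = sqrt(-3116150) = 5*I*sqrt(124646)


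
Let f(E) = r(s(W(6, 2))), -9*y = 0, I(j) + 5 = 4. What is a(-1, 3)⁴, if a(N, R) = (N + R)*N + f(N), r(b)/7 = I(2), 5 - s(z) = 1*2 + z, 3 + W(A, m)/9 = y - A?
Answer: 6561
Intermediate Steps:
I(j) = -1 (I(j) = -5 + 4 = -1)
y = 0 (y = -⅑*0 = 0)
W(A, m) = -27 - 9*A (W(A, m) = -27 + 9*(0 - A) = -27 + 9*(-A) = -27 - 9*A)
s(z) = 3 - z (s(z) = 5 - (1*2 + z) = 5 - (2 + z) = 5 + (-2 - z) = 3 - z)
r(b) = -7 (r(b) = 7*(-1) = -7)
f(E) = -7
a(N, R) = -7 + N*(N + R) (a(N, R) = (N + R)*N - 7 = N*(N + R) - 7 = -7 + N*(N + R))
a(-1, 3)⁴ = (-7 + (-1)² - 1*3)⁴ = (-7 + 1 - 3)⁴ = (-9)⁴ = 6561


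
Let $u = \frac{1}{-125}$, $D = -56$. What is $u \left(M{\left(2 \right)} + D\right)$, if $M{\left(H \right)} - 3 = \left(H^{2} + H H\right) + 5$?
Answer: $\frac{8}{25} \approx 0.32$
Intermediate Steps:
$u = - \frac{1}{125} \approx -0.008$
$M{\left(H \right)} = 8 + 2 H^{2}$ ($M{\left(H \right)} = 3 + \left(\left(H^{2} + H H\right) + 5\right) = 3 + \left(\left(H^{2} + H^{2}\right) + 5\right) = 3 + \left(2 H^{2} + 5\right) = 3 + \left(5 + 2 H^{2}\right) = 8 + 2 H^{2}$)
$u \left(M{\left(2 \right)} + D\right) = - \frac{\left(8 + 2 \cdot 2^{2}\right) - 56}{125} = - \frac{\left(8 + 2 \cdot 4\right) - 56}{125} = - \frac{\left(8 + 8\right) - 56}{125} = - \frac{16 - 56}{125} = \left(- \frac{1}{125}\right) \left(-40\right) = \frac{8}{25}$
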